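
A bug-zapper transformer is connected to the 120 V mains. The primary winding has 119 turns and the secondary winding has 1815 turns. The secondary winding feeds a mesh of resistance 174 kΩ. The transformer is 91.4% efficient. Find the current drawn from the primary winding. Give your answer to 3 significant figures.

I_p ≈ 0.176 A

V_s = 120 × 1815/119 = 1830.3 V.
I_s = V_s/R = 1830.3/174000 = 0.010519 A.
P_out = V_s I_s = 1830.3 × 0.010519 = 19.252 W.
P_in = P_out/η = 19.252/0.914 = 21.063 W.
I_p = P_in/V_p = 21.063/120 = 0.176 A.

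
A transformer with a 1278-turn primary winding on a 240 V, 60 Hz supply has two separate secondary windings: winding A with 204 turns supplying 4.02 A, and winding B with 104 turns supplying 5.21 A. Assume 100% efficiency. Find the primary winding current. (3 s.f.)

I_p ≈ 1.07 A

V_A = 240 × 204/1278 = 38.310 V; V_B = 240 × 104/1278 = 19.531 V.
P_out = V_A I_A + V_B I_B = 38.310×4.02 + 19.531×5.21 = 154.01 + 101.75 = 255.76 W.
Ideal ⇒ P_in = P_out, so I_p = P_out/V_p = 255.76/240 = 1.07 A.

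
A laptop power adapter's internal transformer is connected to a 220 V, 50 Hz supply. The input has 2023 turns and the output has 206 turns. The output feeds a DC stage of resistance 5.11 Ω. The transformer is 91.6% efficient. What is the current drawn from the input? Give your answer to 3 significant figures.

V_out = 220 × 206/2023 = 22.402 V.
I_out = V_out/R = 22.402/5.11 = 4.3840 A.
P_out = V_out I_out = 22.402 × 4.3840 = 98.213 W.
P_in = P_out/η = 98.213/0.916 = 107.22 W.
I_in = P_in/V_in = 107.22/220 = 0.487 A.

I_in ≈ 0.487 A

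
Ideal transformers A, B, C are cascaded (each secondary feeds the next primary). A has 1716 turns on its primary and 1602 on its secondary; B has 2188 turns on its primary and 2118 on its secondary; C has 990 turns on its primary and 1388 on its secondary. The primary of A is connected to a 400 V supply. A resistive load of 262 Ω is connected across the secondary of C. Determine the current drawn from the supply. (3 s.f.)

After A: V = 400.00 × 1602/1716 = 373.43 V.
After B: V = 373.43 × 2118/2188 = 361.48 V.
After C: V = 361.48 × 1388/990 = 506.80 V.
I_load = 506.80/262 = 1.9344 A, so P_out = 506.80 × 1.9344 = 980.34 W.
All ideal ⇒ P_in = P_out, so I_supply = 980.34/400 = 2.45 A.

I_supply ≈ 2.45 A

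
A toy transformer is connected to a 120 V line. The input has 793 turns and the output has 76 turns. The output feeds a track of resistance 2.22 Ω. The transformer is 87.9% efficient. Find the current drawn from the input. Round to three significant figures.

V_out = 120 × 76/793 = 11.501 V.
I_out = V_out/R = 11.501/2.22 = 5.1805 A.
P_out = V_out I_out = 11.501 × 5.1805 = 59.579 W.
P_in = P_out/η = 59.579/0.879 = 67.780 W.
I_in = P_in/V_in = 67.780/120 = 0.565 A.

I_in ≈ 0.565 A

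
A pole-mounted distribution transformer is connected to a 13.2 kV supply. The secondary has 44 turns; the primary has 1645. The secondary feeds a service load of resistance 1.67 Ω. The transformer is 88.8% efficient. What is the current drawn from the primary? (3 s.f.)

I_p ≈ 6.37 A

V_s = 13200 × 44/1645 = 353.07 V.
I_s = V_s/R = 353.07/1.67 = 211.42 A.
P_out = V_s I_s = 353.07 × 211.42 = 74646 W.
P_in = P_out/η = 74646/0.888 = 84061 W.
I_p = P_in/V_p = 84061/13200 = 6.37 A.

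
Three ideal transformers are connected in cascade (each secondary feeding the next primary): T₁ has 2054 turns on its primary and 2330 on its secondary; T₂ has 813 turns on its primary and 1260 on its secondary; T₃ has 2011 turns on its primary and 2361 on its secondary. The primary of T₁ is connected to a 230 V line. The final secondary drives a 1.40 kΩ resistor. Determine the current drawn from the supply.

After T₁: V = 230.00 × 2330/2054 = 260.91 V.
After T₂: V = 260.91 × 1260/813 = 404.36 V.
After T₃: V = 404.36 × 2361/2011 = 474.73 V.
I_load = 474.73/1400 = 0.33909 A, so P_out = 474.73 × 0.33909 = 160.98 W.
All ideal ⇒ P_in = P_out, so I_supply = 160.98/230 = 0.700 A.

I_supply ≈ 0.700 A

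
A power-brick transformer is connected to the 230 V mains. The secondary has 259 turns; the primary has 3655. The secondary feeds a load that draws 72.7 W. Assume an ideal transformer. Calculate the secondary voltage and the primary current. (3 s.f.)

V_s ≈ 16.3 V, I_p ≈ 0.316 A

V_s = V_p × N_s/N_p = 230 × 259/3655 = 16.298 V.
I_s = P/V_s = 72.7/16.298 = 4.4606 A.
I_p = I_s × N_s/N_p = 4.4606 × 259/3655 = 0.316 A.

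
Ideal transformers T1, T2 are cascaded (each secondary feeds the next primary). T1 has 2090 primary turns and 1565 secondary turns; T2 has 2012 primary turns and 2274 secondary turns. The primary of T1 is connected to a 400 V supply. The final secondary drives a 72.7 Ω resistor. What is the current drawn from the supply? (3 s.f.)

Secondary of T1: V = 400.00 × 1565/2090 = 299.52 V.
Secondary of T2: V = 299.52 × 2274/2012 = 338.52 V.
I_load = 338.52/72.7 = 4.6565 A, so P_out = 338.52 × 4.6565 = 1576.3 W.
All ideal ⇒ P_in = P_out, so I_supply = 1576.3/400 = 3.94 A.

I_supply ≈ 3.94 A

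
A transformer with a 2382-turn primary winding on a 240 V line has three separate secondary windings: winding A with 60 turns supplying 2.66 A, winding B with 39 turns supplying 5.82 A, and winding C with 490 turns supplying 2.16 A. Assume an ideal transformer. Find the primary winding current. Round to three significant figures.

V_A = 240 × 60/2382 = 6.0453 V; V_B = 240 × 39/2382 = 3.9295 V; V_C = 240 × 490/2382 = 49.370 V.
P_out = V_A I_A + V_B I_B + V_C I_C = 6.0453×2.66 + 3.9295×5.82 + 49.370×2.16 = 16.081 + 22.870 + 106.64 = 145.59 W.
Ideal ⇒ P_in = P_out, so I_p = P_out/V_p = 145.59/240 = 0.607 A.

I_p ≈ 0.607 A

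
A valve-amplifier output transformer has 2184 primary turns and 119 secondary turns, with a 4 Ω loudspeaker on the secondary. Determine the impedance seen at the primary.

Z_p ≈ 1350 Ω

Z_p = (N_p/N_s)² × Z_s = (2184/119)² × 4 = 1350 Ω.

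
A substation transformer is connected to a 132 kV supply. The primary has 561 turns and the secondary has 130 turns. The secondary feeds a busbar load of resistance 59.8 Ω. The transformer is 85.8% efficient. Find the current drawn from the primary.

V_s = 132000 × 130/561 = 30588 V.
I_s = V_s/R = 30588/59.8 = 511.51 A.
P_out = V_s I_s = 30588 × 511.51 = 1.5646×10^7 W.
P_in = P_out/η = 1.5646×10^7/0.858 = 1.8236×10^7 W.
I_p = P_in/V_p = 1.8236×10^7/132000 = 138 A.

I_p ≈ 138 A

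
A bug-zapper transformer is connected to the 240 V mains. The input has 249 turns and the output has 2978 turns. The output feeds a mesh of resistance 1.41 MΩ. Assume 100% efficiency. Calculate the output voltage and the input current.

V_out = V_in × N_out/N_in = 240 × 2978/249 = 2870.4 V.
I_out = V_out/R = 2870.4/(1.41×10^6) = 0.0020357 A.
I_in = I_out × N_out/N_in = 0.0020357 × 2978/249 = 0.0243 A.

V_out ≈ 2870 V, I_in ≈ 0.0243 A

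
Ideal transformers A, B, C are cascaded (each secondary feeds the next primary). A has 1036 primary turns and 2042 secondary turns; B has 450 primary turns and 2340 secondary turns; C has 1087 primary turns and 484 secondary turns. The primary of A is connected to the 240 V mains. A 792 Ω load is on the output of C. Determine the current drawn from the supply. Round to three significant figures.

I_supply ≈ 6.31 A

Secondary of A: V = 240.00 × 2042/1036 = 473.05 V.
Secondary of B: V = 473.05 × 2340/450 = 2459.9 V.
Secondary of C: V = 2459.9 × 484/1087 = 1095.3 V.
I_load = 1095.3/792 = 1.3829 A, so P_out = 1095.3 × 1.3829 = 1514.7 W.
All ideal ⇒ P_in = P_out, so I_supply = 1514.7/240 = 6.31 A.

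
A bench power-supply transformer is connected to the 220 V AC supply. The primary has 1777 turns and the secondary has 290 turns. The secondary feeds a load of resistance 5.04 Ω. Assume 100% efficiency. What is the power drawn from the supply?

V_s = V_p × N_s/N_p = 220 × 290/1777 = 35.903 V.
I_s = V_s/R = 35.903/5.04 = 7.1237 A.
I_p = I_s × N_s/N_p = 7.1237 × 290/1777 = 1.1626 A.
P = V_p I_p = 220 × 1.1626 = 256 W.

P ≈ 256 W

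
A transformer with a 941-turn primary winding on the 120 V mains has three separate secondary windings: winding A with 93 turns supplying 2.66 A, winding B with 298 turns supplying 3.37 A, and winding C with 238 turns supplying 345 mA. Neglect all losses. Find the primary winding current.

I_p ≈ 1.42 A

V_A = 120 × 93/941 = 11.860 V; V_B = 120 × 298/941 = 38.002 V; V_C = 120 × 238/941 = 30.351 V.
P_out = V_A I_A + V_B I_B + V_C I_C = 11.860×2.66 + 38.002×3.37 + 30.351×0.345 = 31.547 + 128.07 + 10.471 = 170.09 W.
Ideal ⇒ P_in = P_out, so I_p = P_out/V_p = 170.09/120 = 1.42 A.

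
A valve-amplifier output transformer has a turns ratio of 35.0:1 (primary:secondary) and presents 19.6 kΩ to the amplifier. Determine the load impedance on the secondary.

Z_s = Z_p/(N_p/N_s)² = 19600/35.0² = 16.0 Ω.

Z_s ≈ 16.0 Ω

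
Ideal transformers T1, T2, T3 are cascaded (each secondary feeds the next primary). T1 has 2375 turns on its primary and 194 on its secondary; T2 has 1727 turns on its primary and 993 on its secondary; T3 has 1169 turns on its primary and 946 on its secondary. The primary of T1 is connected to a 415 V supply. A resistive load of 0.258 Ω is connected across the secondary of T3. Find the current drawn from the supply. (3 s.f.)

I_supply ≈ 2.32 A

After T1: V = 415.00 × 194/2375 = 33.899 V.
After T2: V = 33.899 × 993/1727 = 19.491 V.
After T3: V = 19.491 × 946/1169 = 15.773 V.
I_load = 15.773/0.258 = 61.136 A, so P_out = 15.773 × 61.136 = 964.32 W.
All ideal ⇒ P_in = P_out, so I_supply = 964.32/415 = 2.32 A.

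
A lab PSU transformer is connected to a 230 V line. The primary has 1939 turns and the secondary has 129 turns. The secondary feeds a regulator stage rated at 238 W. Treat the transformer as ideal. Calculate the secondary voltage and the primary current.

V_s ≈ 15.3 V, I_p ≈ 1.03 A

V_s = V_p × N_s/N_p = 230 × 129/1939 = 15.302 V.
I_s = P/V_s = 238/15.302 = 15.554 A.
I_p = I_s × N_s/N_p = 15.554 × 129/1939 = 1.03 A.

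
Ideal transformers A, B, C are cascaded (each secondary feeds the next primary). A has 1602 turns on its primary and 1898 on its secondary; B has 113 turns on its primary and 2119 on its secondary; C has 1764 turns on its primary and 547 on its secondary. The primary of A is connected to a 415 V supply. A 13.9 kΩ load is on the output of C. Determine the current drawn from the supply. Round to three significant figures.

After A: V = 415.00 × 1898/1602 = 491.68 V.
After B: V = 491.68 × 2119/113 = 9220.1 V.
After C: V = 9220.1 × 547/1764 = 2859.1 V.
I_load = 2859.1/13900 = 0.20569 A, so P_out = 2859.1 × 0.20569 = 588.07 W.
All ideal ⇒ P_in = P_out, so I_supply = 588.07/415 = 1.42 A.

I_supply ≈ 1.42 A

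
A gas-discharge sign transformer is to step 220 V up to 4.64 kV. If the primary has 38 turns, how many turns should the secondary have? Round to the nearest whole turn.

N_s = 801 turns

N_s/N_p = V_s/V_p, so N_s = 38 × 4640/220 = 801.5 ≈ 801 turns.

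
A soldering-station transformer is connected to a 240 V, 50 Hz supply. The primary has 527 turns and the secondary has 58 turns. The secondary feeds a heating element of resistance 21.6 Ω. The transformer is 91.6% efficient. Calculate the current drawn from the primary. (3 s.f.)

I_p ≈ 0.147 A

V_s = 240 × 58/527 = 26.414 V.
I_s = V_s/R = 26.414/21.6 = 1.2229 A.
P_out = V_s I_s = 26.414 × 1.2229 = 32.300 W.
P_in = P_out/η = 32.300/0.916 = 35.262 W.
I_p = P_in/V_p = 35.262/240 = 0.147 A.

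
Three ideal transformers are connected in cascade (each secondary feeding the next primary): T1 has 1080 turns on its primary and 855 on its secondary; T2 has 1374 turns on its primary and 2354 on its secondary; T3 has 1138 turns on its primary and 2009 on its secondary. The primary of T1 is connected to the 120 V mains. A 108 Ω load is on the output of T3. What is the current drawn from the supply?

I_supply ≈ 6.37 A

After T1: V = 120.00 × 855/1080 = 95.000 V.
After T2: V = 95.000 × 2354/1374 = 162.76 V.
After T3: V = 162.76 × 2009/1138 = 287.33 V.
I_load = 287.33/108 = 2.6605 A, so P_out = 287.33 × 2.6605 = 764.43 W.
All ideal ⇒ P_in = P_out, so I_supply = 764.43/120 = 6.37 A.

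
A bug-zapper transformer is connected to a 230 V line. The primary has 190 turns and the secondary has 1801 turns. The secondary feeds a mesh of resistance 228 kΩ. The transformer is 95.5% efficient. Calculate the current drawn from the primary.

V_s = 230 × 1801/190 = 2180.2 V.
I_s = V_s/R = 2180.2/228000 = 0.0095621 A.
P_out = V_s I_s = 2180.2 × 0.0095621 = 20.847 W.
P_in = P_out/η = 20.847/0.955 = 21.829 W.
I_p = P_in/V_p = 21.829/230 = 0.0949 A.

I_p ≈ 0.0949 A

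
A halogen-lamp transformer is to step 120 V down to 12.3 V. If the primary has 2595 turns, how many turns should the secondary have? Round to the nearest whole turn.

N_s/N_p = V_s/V_p, so N_s = 2595 × 12.3/120 = 266.0 ≈ 266 turns.

N_s = 266 turns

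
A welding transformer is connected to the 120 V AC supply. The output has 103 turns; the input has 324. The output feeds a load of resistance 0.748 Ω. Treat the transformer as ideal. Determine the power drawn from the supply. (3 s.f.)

P ≈ 1950 W

V_out = V_in × N_out/N_in = 120 × 103/324 = 38.148 V.
I_out = V_out/R = 38.148/0.748 = 51.000 A.
I_in = I_out × N_out/N_in = 51.000 × 103/324 = 16.213 A.
P = V_in I_in = 120 × 16.213 = 1950 W.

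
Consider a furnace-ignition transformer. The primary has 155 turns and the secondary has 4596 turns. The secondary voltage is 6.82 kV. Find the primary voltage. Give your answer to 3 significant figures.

V_p ≈ 230 V

V_p/V_s = N_p/N_s, so V_p = 6820 × 155/4596 = 230 V.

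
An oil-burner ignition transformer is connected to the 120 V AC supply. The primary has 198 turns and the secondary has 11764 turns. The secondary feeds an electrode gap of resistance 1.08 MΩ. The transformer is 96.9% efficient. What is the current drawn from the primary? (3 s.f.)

V_s = 120 × 11764/198 = 7129.7 V.
I_s = V_s/R = 7129.7/(1.08×10^6) = 0.0066016 A.
P_out = V_s I_s = 7129.7 × 0.0066016 = 47.067 W.
P_in = P_out/η = 47.067/0.969 = 48.573 W.
I_p = P_in/V_p = 48.573/120 = 0.405 A.

I_p ≈ 0.405 A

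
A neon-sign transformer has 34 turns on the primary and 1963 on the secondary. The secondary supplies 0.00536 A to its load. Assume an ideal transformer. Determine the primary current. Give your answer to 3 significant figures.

For an ideal transformer I_p/I_s = N_s/N_p, so I_p = 0.00536 × 1963/34 = 0.309 A.

I_p ≈ 0.309 A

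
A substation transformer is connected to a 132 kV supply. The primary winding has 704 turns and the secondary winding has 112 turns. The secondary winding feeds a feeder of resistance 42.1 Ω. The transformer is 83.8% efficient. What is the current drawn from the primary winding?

I_p ≈ 94.7 A

V_s = 132000 × 112/704 = 21000 V.
I_s = V_s/R = 21000/42.1 = 498.81 A.
P_out = V_s I_s = 21000 × 498.81 = 1.0475×10^7 W.
P_in = P_out/η = 1.0475×10^7/0.838 = 1.2500×10^7 W.
I_p = P_in/V_p = 1.2500×10^7/132000 = 94.7 A.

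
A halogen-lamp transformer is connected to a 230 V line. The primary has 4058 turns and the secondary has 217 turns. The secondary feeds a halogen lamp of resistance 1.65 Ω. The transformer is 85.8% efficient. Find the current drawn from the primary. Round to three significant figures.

V_s = 230 × 217/4058 = 12.299 V.
I_s = V_s/R = 12.299/1.65 = 7.4540 A.
P_out = V_s I_s = 12.299 × 7.4540 = 91.678 W.
P_in = P_out/η = 91.678/0.858 = 106.85 W.
I_p = P_in/V_p = 106.85/230 = 0.465 A.

I_p ≈ 0.465 A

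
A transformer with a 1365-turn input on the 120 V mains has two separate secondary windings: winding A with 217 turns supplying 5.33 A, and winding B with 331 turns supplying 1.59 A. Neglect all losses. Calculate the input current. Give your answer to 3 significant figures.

V_A = 120 × 217/1365 = 19.077 V; V_B = 120 × 331/1365 = 29.099 V.
P_out = V_A I_A + V_B I_B = 19.077×5.33 + 29.099×1.59 = 101.68 + 46.267 = 147.95 W.
Ideal ⇒ P_in = P_out, so I_in = P_out/V_in = 147.95/120 = 1.23 A.

I_in ≈ 1.23 A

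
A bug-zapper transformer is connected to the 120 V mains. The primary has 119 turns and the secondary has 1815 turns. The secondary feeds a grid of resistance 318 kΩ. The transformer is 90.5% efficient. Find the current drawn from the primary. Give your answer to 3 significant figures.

I_p ≈ 0.0970 A

V_s = 120 × 1815/119 = 1830.3 V.
I_s = V_s/R = 1830.3/318000 = 0.0057555 A.
P_out = V_s I_s = 1830.3 × 0.0057555 = 10.534 W.
P_in = P_out/η = 10.534/0.905 = 11.640 W.
I_p = P_in/V_p = 11.640/120 = 0.0970 A.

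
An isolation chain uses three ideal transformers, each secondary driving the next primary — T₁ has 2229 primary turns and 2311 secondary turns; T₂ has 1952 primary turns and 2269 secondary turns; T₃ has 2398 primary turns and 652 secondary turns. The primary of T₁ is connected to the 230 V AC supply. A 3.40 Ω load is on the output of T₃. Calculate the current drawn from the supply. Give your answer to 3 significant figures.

I_supply ≈ 7.26 A

Secondary of T₁: V = 230.00 × 2311/2229 = 238.46 V.
Secondary of T₂: V = 238.46 × 2269/1952 = 277.19 V.
Secondary of T₃: V = 277.19 × 652/2398 = 75.365 V.
I_load = 75.365/3.40 = 22.166 A, so P_out = 75.365 × 22.166 = 1670.6 W.
All ideal ⇒ P_in = P_out, so I_supply = 1670.6/230 = 7.26 A.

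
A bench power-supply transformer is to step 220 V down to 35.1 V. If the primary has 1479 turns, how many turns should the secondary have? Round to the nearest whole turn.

N_s = 236 turns

N_s/N_p = V_s/V_p, so N_s = 1479 × 35.1/220 = 236.0 ≈ 236 turns.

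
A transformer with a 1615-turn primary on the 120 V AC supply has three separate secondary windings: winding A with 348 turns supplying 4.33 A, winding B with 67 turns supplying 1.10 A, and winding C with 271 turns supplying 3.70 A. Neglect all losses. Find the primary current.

I_p ≈ 1.60 A

V_A = 120 × 348/1615 = 25.858 V; V_B = 120 × 67/1615 = 4.9783 V; V_C = 120 × 271/1615 = 20.136 V.
P_out = V_A I_A + V_B I_B + V_C I_C = 25.858×4.33 + 4.9783×1.10 + 20.136×3.70 = 111.96 + 5.4762 + 74.504 = 191.94 W.
Ideal ⇒ P_in = P_out, so I_p = P_out/V_p = 191.94/120 = 1.60 A.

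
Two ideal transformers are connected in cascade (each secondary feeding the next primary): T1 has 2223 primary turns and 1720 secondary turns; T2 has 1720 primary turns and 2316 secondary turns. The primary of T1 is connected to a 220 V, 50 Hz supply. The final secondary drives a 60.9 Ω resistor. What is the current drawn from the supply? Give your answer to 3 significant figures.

After T1: V = 220.00 × 1720/2223 = 170.22 V.
After T2: V = 170.22 × 2316/1720 = 229.20 V.
I_load = 229.20/60.9 = 3.7636 A, so P_out = 229.20 × 3.7636 = 862.63 W.
All ideal ⇒ P_in = P_out, so I_supply = 862.63/220 = 3.92 A.

I_supply ≈ 3.92 A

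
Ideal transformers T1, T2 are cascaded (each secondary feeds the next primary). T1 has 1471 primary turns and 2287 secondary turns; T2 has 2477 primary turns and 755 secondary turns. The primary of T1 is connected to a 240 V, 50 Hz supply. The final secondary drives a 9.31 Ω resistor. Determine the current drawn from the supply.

Secondary of T1: V = 240.00 × 2287/1471 = 373.13 V.
Secondary of T2: V = 373.13 × 755/2477 = 113.73 V.
I_load = 113.73/9.31 = 12.216 A, so P_out = 113.73 × 12.216 = 1389.4 W.
All ideal ⇒ P_in = P_out, so I_supply = 1389.4/240 = 5.79 A.

I_supply ≈ 5.79 A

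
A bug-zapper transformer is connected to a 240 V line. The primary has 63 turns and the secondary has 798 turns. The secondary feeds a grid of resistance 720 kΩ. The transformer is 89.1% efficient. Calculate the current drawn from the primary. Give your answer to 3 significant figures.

I_p ≈ 0.0600 A

V_s = 240 × 798/63 = 3040.0 V.
I_s = V_s/R = 3040.0/720000 = 0.0042222 A.
P_out = V_s I_s = 3040.0 × 0.0042222 = 12.836 W.
P_in = P_out/η = 12.836/0.891 = 14.406 W.
I_p = P_in/V_p = 14.406/240 = 0.0600 A.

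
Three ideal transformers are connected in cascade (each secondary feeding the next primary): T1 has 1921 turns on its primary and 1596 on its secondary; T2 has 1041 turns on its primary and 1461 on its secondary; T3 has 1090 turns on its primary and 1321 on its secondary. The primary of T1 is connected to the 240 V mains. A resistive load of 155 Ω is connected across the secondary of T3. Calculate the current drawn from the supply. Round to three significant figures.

I_supply ≈ 3.09 A

After T1: V = 240.00 × 1596/1921 = 199.40 V.
After T2: V = 199.40 × 1461/1041 = 279.84 V.
After T3: V = 279.84 × 1321/1090 = 339.15 V.
I_load = 339.15/155 = 2.1881 A, so P_out = 339.15 × 2.1881 = 742.08 W.
All ideal ⇒ P_in = P_out, so I_supply = 742.08/240 = 3.09 A.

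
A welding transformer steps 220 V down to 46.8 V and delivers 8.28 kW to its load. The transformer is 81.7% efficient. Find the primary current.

P_in = P_out/η = 8280/0.817 = 10135 W.
I_p = P_in/V_p = 10135/220 = 46.1 A.

I_p ≈ 46.1 A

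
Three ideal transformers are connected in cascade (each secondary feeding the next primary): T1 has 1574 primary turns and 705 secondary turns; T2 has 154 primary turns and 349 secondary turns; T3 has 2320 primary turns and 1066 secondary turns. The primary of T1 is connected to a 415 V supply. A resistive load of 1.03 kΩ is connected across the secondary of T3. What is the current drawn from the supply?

After T1: V = 415.00 × 705/1574 = 185.88 V.
After T2: V = 185.88 × 349/154 = 421.25 V.
After T3: V = 421.25 × 1066/2320 = 193.56 V.
I_load = 193.56/1030 = 0.18792 A, so P_out = 193.56 × 0.18792 = 36.373 W.
All ideal ⇒ P_in = P_out, so I_supply = 36.373/415 = 0.0876 A.

I_supply ≈ 0.0876 A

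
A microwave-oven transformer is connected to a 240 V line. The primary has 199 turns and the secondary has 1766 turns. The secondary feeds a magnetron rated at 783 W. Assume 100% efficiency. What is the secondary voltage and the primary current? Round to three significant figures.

V_s ≈ 2130 V, I_p ≈ 3.26 A

V_s = V_p × N_s/N_p = 240 × 1766/199 = 2129.8 V.
I_s = P/V_s = 783/2129.8 = 0.36763 A.
I_p = I_s × N_s/N_p = 0.36763 × 1766/199 = 3.26 A.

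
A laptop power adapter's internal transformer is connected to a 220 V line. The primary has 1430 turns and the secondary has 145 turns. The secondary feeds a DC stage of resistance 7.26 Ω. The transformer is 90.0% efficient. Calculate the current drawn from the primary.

I_p ≈ 0.346 A

V_s = 220 × 145/1430 = 22.308 V.
I_s = V_s/R = 22.308/7.26 = 3.0727 A.
P_out = V_s I_s = 22.308 × 3.0727 = 68.545 W.
P_in = P_out/η = 68.545/0.900 = 76.161 W.
I_p = P_in/V_p = 76.161/220 = 0.346 A.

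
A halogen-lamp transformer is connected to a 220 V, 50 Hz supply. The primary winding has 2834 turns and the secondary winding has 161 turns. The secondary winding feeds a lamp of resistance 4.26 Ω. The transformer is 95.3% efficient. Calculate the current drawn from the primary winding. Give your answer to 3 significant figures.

V_s = 220 × 161/2834 = 12.498 V.
I_s = V_s/R = 12.498/4.26 = 2.9339 A.
P_out = V_s I_s = 12.498 × 2.9339 = 36.668 W.
P_in = P_out/η = 36.668/0.953 = 38.476 W.
I_p = P_in/V_p = 38.476/220 = 0.175 A.

I_p ≈ 0.175 A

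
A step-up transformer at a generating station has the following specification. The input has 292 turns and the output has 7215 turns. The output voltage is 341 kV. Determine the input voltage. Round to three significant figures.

V_in/V_out = N_in/N_out, so V_in = 341000 × 292/7215 = 13800 V.

V_in ≈ 13800 V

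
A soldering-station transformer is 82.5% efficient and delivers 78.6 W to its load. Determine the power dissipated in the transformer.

P_in = P_out/η = 78.6/0.825 = 95.2727 W.
P_loss = P_in − P_out = 95.2727 − 78.6 = 16.7 W.

P_loss ≈ 16.7 W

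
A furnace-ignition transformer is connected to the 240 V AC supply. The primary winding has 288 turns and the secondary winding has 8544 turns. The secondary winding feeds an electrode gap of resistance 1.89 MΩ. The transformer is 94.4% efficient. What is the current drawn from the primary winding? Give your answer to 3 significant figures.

I_p ≈ 0.118 A

V_s = 240 × 8544/288 = 7120.0 V.
I_s = V_s/R = 7120.0/(1.89×10^6) = 0.0037672 A.
P_out = V_s I_s = 7120.0 × 0.0037672 = 26.822 W.
P_in = P_out/η = 26.822/0.944 = 28.414 W.
I_p = P_in/V_p = 28.414/240 = 0.118 A.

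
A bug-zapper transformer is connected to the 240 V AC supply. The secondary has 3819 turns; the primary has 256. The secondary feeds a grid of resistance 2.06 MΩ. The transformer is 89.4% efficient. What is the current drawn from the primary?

V_s = 240 × 3819/256 = 3580.3 V.
I_s = V_s/R = 3580.3/(2.06×10^6) = 0.0017380 A.
P_out = V_s I_s = 3580.3 × 0.0017380 = 6.2226 W.
P_in = P_out/η = 6.2226/0.894 = 6.9604 W.
I_p = P_in/V_p = 6.9604/240 = 0.0290 A.

I_p ≈ 0.0290 A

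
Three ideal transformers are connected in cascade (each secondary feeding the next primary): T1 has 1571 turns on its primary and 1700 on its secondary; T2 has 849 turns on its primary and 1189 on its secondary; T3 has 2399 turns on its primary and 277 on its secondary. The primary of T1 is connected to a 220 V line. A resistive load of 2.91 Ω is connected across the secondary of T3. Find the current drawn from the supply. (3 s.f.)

I_supply ≈ 2.31 A

After T1: V = 220.00 × 1700/1571 = 238.06 V.
After T2: V = 238.06 × 1189/849 = 333.40 V.
After T3: V = 333.40 × 277/2399 = 38.496 V.
I_load = 38.496/2.91 = 13.229 A, so P_out = 38.496 × 13.229 = 509.27 W.
All ideal ⇒ P_in = P_out, so I_supply = 509.27/220 = 2.31 A.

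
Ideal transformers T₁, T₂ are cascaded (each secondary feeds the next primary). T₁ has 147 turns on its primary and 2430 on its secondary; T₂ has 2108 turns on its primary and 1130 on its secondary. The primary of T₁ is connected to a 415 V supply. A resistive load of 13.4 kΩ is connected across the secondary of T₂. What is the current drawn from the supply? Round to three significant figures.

I_supply ≈ 2.43 A

After T₁: V = 415.00 × 2430/147 = 6860.2 V.
After T₂: V = 6860.2 × 1130/2108 = 3677.4 V.
I_load = 3677.4/13400 = 0.27444 A, so P_out = 3677.4 × 0.27444 = 1009.2 W.
All ideal ⇒ P_in = P_out, so I_supply = 1009.2/415 = 2.43 A.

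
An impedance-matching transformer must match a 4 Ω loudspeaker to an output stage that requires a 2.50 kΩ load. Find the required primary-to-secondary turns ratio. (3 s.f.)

Z_p/Z_s = (N_p/N_s)², so N_p/N_s = √(2500/4) = √625 = 25.0.

N_p/N_s ≈ 25.0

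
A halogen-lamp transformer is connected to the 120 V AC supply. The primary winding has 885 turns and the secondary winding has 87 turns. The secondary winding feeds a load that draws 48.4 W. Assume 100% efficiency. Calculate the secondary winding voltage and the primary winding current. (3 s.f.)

V_s = V_p × N_s/N_p = 120 × 87/885 = 11.797 V.
I_s = P/V_s = 48.4/11.797 = 4.1029 A.
I_p = I_s × N_s/N_p = 4.1029 × 87/885 = 0.403 A.

V_s ≈ 11.8 V, I_p ≈ 0.403 A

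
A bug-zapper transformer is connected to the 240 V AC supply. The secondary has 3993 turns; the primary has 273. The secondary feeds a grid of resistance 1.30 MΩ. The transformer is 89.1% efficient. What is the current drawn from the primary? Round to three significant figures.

V_s = 240 × 3993/273 = 3510.3 V.
I_s = V_s/R = 3510.3/(1.30×10^6) = 0.0027003 A.
P_out = V_s I_s = 3510.3 × 0.0027003 = 9.4788 W.
P_in = P_out/η = 9.4788/0.891 = 10.638 W.
I_p = P_in/V_p = 10.638/240 = 0.0443 A.

I_p ≈ 0.0443 A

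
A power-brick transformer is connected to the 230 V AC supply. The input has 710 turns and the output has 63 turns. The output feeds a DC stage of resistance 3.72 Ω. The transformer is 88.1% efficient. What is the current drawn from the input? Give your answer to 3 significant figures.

V_out = 230 × 63/710 = 20.408 V.
I_out = V_out/R = 20.408/3.72 = 5.4861 A.
P_out = V_out I_out = 20.408 × 5.4861 = 111.96 W.
P_in = P_out/η = 111.96/0.881 = 127.09 W.
I_in = P_in/V_in = 127.09/230 = 0.553 A.

I_in ≈ 0.553 A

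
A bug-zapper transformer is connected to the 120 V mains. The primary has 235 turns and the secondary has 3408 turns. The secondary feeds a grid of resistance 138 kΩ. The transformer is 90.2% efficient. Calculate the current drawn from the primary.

V_s = 120 × 3408/235 = 1740.3 V.
I_s = V_s/R = 1740.3/138000 = 0.012611 A.
P_out = V_s I_s = 1740.3 × 0.012611 = 21.946 W.
P_in = P_out/η = 21.946/0.902 = 24.330 W.
I_p = P_in/V_p = 24.330/120 = 0.203 A.

I_p ≈ 0.203 A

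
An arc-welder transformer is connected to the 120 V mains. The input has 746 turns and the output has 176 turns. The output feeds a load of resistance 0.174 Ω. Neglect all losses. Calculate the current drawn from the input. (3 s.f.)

I_in ≈ 38.4 A

V_out = V_in × N_out/N_in = 120 × 176/746 = 28.311 V.
I_out = V_out/R = 28.311/0.174 = 162.71 A.
For an ideal transformer I_in N_in = I_out N_out, so I_in = 162.71 × 176/746 = 38.4 A.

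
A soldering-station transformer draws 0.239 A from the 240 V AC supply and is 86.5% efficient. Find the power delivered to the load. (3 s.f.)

P_out ≈ 49.6 W

P_in = V_in I_in = 240 × 0.239 = 57.360 W.
P_out = η P_in = 0.865 × 57.360 = 49.6 W.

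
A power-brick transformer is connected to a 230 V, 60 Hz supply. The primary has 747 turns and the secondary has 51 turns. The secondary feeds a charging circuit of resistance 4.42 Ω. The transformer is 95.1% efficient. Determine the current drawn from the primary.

I_p ≈ 0.255 A

V_s = 230 × 51/747 = 15.703 V.
I_s = V_s/R = 15.703/4.42 = 3.5527 A.
P_out = V_s I_s = 15.703 × 3.5527 = 55.787 W.
P_in = P_out/η = 55.787/0.951 = 58.661 W.
I_p = P_in/V_p = 58.661/230 = 0.255 A.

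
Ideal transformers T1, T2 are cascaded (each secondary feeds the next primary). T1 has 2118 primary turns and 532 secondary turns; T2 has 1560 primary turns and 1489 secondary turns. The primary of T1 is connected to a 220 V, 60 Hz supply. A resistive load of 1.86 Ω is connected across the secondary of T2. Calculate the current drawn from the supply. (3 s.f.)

Secondary of T1: V = 220.00 × 532/2118 = 55.260 V.
Secondary of T2: V = 55.260 × 1489/1560 = 52.745 V.
I_load = 52.745/1.86 = 28.357 A, so P_out = 52.745 × 28.357 = 1495.7 W.
All ideal ⇒ P_in = P_out, so I_supply = 1495.7/220 = 6.80 A.

I_supply ≈ 6.80 A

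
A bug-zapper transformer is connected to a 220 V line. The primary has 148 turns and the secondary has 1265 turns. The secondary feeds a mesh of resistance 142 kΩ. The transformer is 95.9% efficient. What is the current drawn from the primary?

I_p ≈ 0.118 A

V_s = 220 × 1265/148 = 1880.4 V.
I_s = V_s/R = 1880.4/142000 = 0.013242 A.
P_out = V_s I_s = 1880.4 × 0.013242 = 24.901 W.
P_in = P_out/η = 24.901/0.959 = 25.965 W.
I_p = P_in/V_p = 25.965/220 = 0.118 A.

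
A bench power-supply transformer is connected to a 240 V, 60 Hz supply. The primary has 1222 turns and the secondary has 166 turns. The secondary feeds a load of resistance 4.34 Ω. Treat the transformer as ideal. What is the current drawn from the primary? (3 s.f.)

I_p ≈ 1.02 A

V_s = V_p × N_s/N_p = 240 × 166/1222 = 32.602 V.
I_s = V_s/R = 32.602/4.34 = 7.5120 A.
For an ideal transformer I_p N_p = I_s N_s, so I_p = 7.5120 × 166/1222 = 1.02 A.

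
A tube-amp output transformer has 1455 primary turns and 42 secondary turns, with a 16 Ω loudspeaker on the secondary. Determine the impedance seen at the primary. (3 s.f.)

Z_p = (N_p/N_s)² × Z_s = (1455/42)² × 16 = 19200 Ω.

Z_p ≈ 19200 Ω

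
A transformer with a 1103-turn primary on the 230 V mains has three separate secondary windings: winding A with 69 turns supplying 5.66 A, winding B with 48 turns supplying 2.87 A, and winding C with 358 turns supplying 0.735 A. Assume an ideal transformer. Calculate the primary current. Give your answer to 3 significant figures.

V_A = 230 × 69/1103 = 14.388 V; V_B = 230 × 48/1103 = 10.009 V; V_C = 230 × 358/1103 = 74.651 V.
P_out = V_A I_A + V_B I_B + V_C I_C = 14.388×5.66 + 10.009×2.87 + 74.651×0.735 = 81.436 + 28.726 + 54.868 = 165.03 W.
Ideal ⇒ P_in = P_out, so I_p = P_out/V_p = 165.03/230 = 0.718 A.

I_p ≈ 0.718 A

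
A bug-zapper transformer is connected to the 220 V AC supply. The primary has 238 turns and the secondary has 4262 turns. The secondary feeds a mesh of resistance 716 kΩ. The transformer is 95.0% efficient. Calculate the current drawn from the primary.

I_p ≈ 0.104 A

V_s = 220 × 4262/238 = 3939.7 V.
I_s = V_s/R = 3939.7/716000 = 0.0055023 A.
P_out = V_s I_s = 3939.7 × 0.0055023 = 21.677 W.
P_in = P_out/η = 21.677/0.950 = 22.818 W.
I_p = P_in/V_p = 22.818/220 = 0.104 A.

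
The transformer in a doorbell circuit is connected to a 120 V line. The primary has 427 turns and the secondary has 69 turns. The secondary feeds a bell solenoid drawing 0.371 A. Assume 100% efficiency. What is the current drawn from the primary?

I_p ≈ 0.0600 A

For an ideal transformer I_p N_p = I_s N_s, so I_p = 0.371 × 69/427 = 0.0600 A.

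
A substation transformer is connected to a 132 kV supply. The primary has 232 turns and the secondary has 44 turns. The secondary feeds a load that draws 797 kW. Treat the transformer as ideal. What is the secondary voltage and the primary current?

V_s = V_p × N_s/N_p = 132000 × 44/232 = 25034 V.
I_s = P/V_s = 797000/25034 = 31.836 A.
I_p = I_s × N_s/N_p = 31.836 × 44/232 = 6.04 A.

V_s ≈ 25000 V, I_p ≈ 6.04 A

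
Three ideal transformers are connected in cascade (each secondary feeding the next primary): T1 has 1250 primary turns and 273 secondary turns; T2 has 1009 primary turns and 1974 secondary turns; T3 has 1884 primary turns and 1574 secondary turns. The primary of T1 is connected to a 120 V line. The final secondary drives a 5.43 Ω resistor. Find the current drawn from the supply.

After T1: V = 120.00 × 273/1250 = 26.208 V.
After T2: V = 26.208 × 1974/1009 = 51.273 V.
After T3: V = 51.273 × 1574/1884 = 42.836 V.
I_load = 42.836/5.43 = 7.8889 A, so P_out = 42.836 × 7.8889 = 337.93 W.
All ideal ⇒ P_in = P_out, so I_supply = 337.93/120 = 2.82 A.

I_supply ≈ 2.82 A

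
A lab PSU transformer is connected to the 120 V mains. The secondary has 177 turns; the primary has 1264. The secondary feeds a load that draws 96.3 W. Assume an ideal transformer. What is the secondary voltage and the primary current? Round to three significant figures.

V_s = V_p × N_s/N_p = 120 × 177/1264 = 16.804 V.
I_s = P/V_s = 96.3/16.804 = 5.7308 A.
I_p = I_s × N_s/N_p = 5.7308 × 177/1264 = 0.802 A.

V_s ≈ 16.8 V, I_p ≈ 0.802 A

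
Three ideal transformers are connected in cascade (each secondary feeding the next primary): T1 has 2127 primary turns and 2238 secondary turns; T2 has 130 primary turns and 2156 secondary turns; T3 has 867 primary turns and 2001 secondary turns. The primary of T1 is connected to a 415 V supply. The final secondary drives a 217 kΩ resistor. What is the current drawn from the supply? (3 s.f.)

I_supply ≈ 3.10 A

Secondary of T1: V = 415.00 × 2238/2127 = 436.66 V.
Secondary of T2: V = 436.66 × 2156/130 = 7241.8 V.
Secondary of T3: V = 7241.8 × 2001/867 = 16714 V.
I_load = 16714/217000 = 0.077022 A, so P_out = 16714 × 0.077022 = 1287.3 W.
All ideal ⇒ P_in = P_out, so I_supply = 1287.3/415 = 3.10 A.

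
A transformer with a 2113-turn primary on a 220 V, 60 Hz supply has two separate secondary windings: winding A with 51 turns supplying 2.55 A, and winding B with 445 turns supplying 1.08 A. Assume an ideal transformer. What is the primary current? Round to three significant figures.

I_p ≈ 0.289 A

V_A = 220 × 51/2113 = 5.3100 V; V_B = 220 × 445/2113 = 46.332 V.
P_out = V_A I_A + V_B I_B = 5.3100×2.55 + 46.332×1.08 = 13.540 + 50.039 = 63.579 W.
Ideal ⇒ P_in = P_out, so I_p = P_out/V_p = 63.579/220 = 0.289 A.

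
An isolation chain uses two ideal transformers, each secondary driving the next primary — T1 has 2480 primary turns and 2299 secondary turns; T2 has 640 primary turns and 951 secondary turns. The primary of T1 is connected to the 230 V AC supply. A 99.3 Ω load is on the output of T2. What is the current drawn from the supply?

After T1: V = 230.00 × 2299/2480 = 213.21 V.
After T2: V = 213.21 × 951/640 = 316.82 V.
I_load = 316.82/99.3 = 3.1906 A, so P_out = 316.82 × 3.1906 = 1010.8 W.
All ideal ⇒ P_in = P_out, so I_supply = 1010.8/230 = 4.39 A.

I_supply ≈ 4.39 A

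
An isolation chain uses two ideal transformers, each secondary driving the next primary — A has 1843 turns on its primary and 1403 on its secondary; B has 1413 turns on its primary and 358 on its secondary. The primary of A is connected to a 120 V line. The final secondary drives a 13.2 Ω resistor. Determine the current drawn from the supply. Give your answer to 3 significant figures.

Secondary of A: V = 120.00 × 1403/1843 = 91.351 V.
Secondary of B: V = 91.351 × 358/1413 = 23.145 V.
I_load = 23.145/13.2 = 1.7534 A, so P_out = 23.145 × 1.7534 = 40.582 W.
All ideal ⇒ P_in = P_out, so I_supply = 40.582/120 = 0.338 A.

I_supply ≈ 0.338 A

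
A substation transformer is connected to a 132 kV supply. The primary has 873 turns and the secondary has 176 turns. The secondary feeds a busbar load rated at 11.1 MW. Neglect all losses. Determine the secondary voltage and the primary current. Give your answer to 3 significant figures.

V_s ≈ 26600 V, I_p ≈ 84.1 A

V_s = V_p × N_s/N_p = 132000 × 176/873 = 26612 V.
I_s = P/V_s = 1.11×10^7/26612 = 417.11 A.
I_p = I_s × N_s/N_p = 417.11 × 176/873 = 84.1 A.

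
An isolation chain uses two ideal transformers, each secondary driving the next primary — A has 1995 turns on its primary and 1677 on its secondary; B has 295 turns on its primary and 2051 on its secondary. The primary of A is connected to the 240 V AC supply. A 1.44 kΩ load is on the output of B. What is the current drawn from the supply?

Secondary of A: V = 240.00 × 1677/1995 = 201.74 V.
Secondary of B: V = 201.74 × 2051/295 = 1402.6 V.
I_load = 1402.6/1440 = 0.97405 A, so P_out = 1402.6 × 0.97405 = 1366.2 W.
All ideal ⇒ P_in = P_out, so I_supply = 1366.2/240 = 5.69 A.

I_supply ≈ 5.69 A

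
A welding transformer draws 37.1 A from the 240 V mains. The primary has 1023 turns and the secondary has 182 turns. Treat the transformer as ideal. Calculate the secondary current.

I_s/I_p = N_p/N_s, so I_s = 37.1 × 1023/182 = 209 A.

I_s ≈ 209 A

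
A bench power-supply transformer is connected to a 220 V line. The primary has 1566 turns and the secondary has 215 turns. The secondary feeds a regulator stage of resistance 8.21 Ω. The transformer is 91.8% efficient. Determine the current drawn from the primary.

I_p ≈ 0.550 A

V_s = 220 × 215/1566 = 30.204 V.
I_s = V_s/R = 30.204/8.21 = 3.6790 A.
P_out = V_s I_s = 30.204 × 3.6790 = 111.12 W.
P_in = P_out/η = 111.12/0.918 = 121.05 W.
I_p = P_in/V_p = 121.05/220 = 0.550 A.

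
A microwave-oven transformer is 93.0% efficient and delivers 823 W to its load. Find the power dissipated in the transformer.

P_in = P_out/η = 823/0.930 = 884.946 W.
P_loss = P_in − P_out = 884.946 − 823 = 61.9 W.

P_loss ≈ 61.9 W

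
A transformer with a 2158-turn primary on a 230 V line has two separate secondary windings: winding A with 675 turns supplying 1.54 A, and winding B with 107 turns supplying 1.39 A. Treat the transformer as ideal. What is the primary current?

V_A = 230 × 675/2158 = 71.942 V; V_B = 230 × 107/2158 = 11.404 V.
P_out = V_A I_A + V_B I_B = 71.942×1.54 + 11.404×1.39 = 110.79 + 15.852 = 126.64 W.
Ideal ⇒ P_in = P_out, so I_p = P_out/V_p = 126.64/230 = 0.551 A.

I_p ≈ 0.551 A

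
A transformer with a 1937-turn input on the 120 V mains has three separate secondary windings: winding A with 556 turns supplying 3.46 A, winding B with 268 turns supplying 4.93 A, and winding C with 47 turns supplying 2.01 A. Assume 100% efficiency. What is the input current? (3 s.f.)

I_in ≈ 1.72 A

V_A = 120 × 556/1937 = 34.445 V; V_B = 120 × 268/1937 = 16.603 V; V_C = 120 × 47/1937 = 2.9117 V.
P_out = V_A I_A + V_B I_B + V_C I_C = 34.445×3.46 + 16.603×4.93 + 2.9117×2.01 = 119.18 + 81.853 + 5.8526 = 206.89 W.
Ideal ⇒ P_in = P_out, so I_in = P_out/V_in = 206.89/120 = 1.72 A.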